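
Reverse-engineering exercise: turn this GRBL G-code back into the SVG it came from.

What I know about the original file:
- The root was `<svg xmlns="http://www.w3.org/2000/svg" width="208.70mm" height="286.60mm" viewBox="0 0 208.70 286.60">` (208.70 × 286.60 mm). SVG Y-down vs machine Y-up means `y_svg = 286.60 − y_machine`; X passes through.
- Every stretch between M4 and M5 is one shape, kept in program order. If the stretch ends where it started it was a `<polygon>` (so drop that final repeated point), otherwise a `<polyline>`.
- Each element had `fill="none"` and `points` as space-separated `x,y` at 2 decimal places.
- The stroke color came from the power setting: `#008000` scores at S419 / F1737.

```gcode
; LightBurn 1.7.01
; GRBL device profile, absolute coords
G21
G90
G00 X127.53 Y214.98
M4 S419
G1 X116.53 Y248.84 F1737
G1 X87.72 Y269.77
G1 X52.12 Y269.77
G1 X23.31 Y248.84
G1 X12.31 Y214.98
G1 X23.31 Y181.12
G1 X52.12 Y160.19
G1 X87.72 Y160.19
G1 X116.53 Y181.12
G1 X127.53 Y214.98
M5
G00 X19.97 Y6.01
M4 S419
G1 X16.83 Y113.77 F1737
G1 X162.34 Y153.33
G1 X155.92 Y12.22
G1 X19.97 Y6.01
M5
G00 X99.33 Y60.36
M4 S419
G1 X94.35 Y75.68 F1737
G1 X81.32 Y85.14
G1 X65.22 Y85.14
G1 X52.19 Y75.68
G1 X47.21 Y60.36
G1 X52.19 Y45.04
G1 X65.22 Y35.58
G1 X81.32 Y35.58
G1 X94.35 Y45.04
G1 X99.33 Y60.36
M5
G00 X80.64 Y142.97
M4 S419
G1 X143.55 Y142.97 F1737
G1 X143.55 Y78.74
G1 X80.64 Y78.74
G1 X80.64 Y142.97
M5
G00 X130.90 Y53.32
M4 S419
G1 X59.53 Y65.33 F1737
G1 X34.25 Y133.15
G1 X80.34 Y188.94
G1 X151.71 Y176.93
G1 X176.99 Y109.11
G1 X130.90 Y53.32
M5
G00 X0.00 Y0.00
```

Each laser-on run becomes one SVG element. Flip Y back into SVG space with y_svg = 286.60 − y_machine. Every run uses S419, so all elements get stroke `#008000` (score).

Run 1: The run returns to its start, so emit a `<polygon>` with points (Y-flipped): 127.53,71.62 116.53,37.76 87.72,16.83 52.12,16.83 23.31,37.76 12.31,71.62 23.31,105.48 52.12,126.41 87.72,126.41 116.53,105.48.

Run 2: The run returns to its start, so emit a `<polygon>` with points (Y-flipped): 19.97,280.59 16.83,172.83 162.34,133.27 155.92,274.38.

Run 3: The run returns to its start, so emit a `<polygon>` with points (Y-flipped): 99.33,226.24 94.35,210.92 81.32,201.46 65.22,201.46 52.19,210.92 47.21,226.24 52.19,241.56 65.22,251.02 81.32,251.02 94.35,241.56.

Run 4: The run returns to its start, so emit a `<polygon>` with points (Y-flipped): 80.64,143.63 143.55,143.63 143.55,207.86 80.64,207.86.

Run 5: The run returns to its start, so emit a `<polygon>` with points (Y-flipped): 130.90,233.28 59.53,221.27 34.25,153.45 80.34,97.66 151.71,109.67 176.99,177.49.

<svg xmlns="http://www.w3.org/2000/svg" width="208.70mm" height="286.60mm" viewBox="0 0 208.70 286.60">
  <polygon points="127.53,71.62 116.53,37.76 87.72,16.83 52.12,16.83 23.31,37.76 12.31,71.62 23.31,105.48 52.12,126.41 87.72,126.41 116.53,105.48" fill="none" stroke="#008000"/>
  <polygon points="19.97,280.59 16.83,172.83 162.34,133.27 155.92,274.38" fill="none" stroke="#008000"/>
  <polygon points="99.33,226.24 94.35,210.92 81.32,201.46 65.22,201.46 52.19,210.92 47.21,226.24 52.19,241.56 65.22,251.02 81.32,251.02 94.35,241.56" fill="none" stroke="#008000"/>
  <polygon points="80.64,143.63 143.55,143.63 143.55,207.86 80.64,207.86" fill="none" stroke="#008000"/>
  <polygon points="130.90,233.28 59.53,221.27 34.25,153.45 80.34,97.66 151.71,109.67 176.99,177.49" fill="none" stroke="#008000"/>
</svg>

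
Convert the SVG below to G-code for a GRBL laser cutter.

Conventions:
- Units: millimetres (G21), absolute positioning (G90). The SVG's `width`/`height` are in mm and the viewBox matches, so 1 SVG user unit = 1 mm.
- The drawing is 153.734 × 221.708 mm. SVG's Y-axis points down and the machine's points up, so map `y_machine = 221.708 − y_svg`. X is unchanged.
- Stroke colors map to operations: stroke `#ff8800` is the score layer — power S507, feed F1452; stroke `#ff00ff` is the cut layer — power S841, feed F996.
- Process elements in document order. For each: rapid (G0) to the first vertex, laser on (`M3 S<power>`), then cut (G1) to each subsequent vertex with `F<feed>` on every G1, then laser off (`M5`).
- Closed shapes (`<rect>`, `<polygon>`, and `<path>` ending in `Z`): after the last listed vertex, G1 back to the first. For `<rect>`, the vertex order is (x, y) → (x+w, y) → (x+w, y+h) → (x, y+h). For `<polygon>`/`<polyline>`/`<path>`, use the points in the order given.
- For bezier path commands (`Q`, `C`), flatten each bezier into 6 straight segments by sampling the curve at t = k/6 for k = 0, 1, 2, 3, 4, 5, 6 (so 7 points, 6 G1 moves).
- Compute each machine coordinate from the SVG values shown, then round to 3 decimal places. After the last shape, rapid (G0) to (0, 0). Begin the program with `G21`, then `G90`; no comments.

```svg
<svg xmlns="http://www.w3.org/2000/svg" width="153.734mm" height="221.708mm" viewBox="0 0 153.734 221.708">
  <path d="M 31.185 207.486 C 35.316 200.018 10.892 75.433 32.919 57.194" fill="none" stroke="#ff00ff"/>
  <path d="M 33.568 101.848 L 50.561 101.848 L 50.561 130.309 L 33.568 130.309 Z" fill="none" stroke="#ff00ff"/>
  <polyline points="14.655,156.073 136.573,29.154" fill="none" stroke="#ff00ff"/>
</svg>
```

viewBox `0 0 153.734 221.708` with mm width/height → 1 unit = 1 mm. Flip: y_m = 221.708 − y_svg.

**Shape 1** — `<path>` cubic bezier, stroke `#ff00ff` → cut (S841, F996). Control points (SVG): P0=(31.185,207.486), P1=(35.316,200.018), P2=(10.892,75.433), P3=(32.919,57.194); sampled at t=k/6. Machine vertices: (31.185,14.222) → (31.218,26.681) → (28.576,52.453) → (25.341,85.329) → (23.598,119.103) → (25.429,147.567) → (32.919,164.514). Open path.

**Shape 2** — `<path>` rectangle, stroke `#ff00ff` → cut (S841, F996). Machine vertices: (33.568,119.860) → (50.561,119.860) → (50.561,91.399) → (33.568,91.399) → (33.568,119.860). Closed: final G1 returns to the first vertex.

**Shape 3** — `<polyline>` line segment, stroke `#ff00ff` → cut (S841, F996). Machine vertices: (14.655,65.635) → (136.573,192.554). Open path.

G21
G90
G0 X31.185 Y14.222
M3 S841
G1 X31.218 Y26.681 F996
G1 X28.576 Y52.453 F996
G1 X25.341 Y85.329 F996
G1 X23.598 Y119.103 F996
G1 X25.429 Y147.567 F996
G1 X32.919 Y164.514 F996
M5
G0 X33.568 Y119.860
M3 S841
G1 X50.561 Y119.860 F996
G1 X50.561 Y91.399 F996
G1 X33.568 Y91.399 F996
G1 X33.568 Y119.860 F996
M5
G0 X14.655 Y65.635
M3 S841
G1 X136.573 Y192.554 F996
M5
G0 X0.000 Y0.000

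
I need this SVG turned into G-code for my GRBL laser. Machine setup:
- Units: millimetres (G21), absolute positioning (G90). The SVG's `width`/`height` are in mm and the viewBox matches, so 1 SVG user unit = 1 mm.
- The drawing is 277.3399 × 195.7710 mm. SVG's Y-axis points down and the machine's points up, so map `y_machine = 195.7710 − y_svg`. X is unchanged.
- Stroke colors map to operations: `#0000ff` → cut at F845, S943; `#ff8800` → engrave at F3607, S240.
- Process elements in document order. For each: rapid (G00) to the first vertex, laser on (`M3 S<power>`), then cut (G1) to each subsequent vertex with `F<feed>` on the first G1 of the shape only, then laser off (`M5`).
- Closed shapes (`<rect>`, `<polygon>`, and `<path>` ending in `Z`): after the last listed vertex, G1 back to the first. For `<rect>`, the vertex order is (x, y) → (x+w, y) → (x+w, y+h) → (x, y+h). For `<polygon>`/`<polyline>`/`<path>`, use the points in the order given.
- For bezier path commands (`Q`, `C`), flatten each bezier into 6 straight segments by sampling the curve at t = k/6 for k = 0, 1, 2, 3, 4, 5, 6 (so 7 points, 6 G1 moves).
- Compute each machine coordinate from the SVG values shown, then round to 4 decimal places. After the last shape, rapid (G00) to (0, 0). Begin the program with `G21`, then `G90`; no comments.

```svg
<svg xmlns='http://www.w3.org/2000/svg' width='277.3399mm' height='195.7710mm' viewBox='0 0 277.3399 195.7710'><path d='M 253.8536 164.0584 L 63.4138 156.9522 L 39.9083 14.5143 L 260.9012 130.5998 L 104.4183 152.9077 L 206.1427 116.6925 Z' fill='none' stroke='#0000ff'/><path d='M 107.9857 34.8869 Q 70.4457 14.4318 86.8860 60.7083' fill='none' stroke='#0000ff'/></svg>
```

Since the viewBox matches the mm dimensions, user units are millimetres directly. The only transform is the Y-flip y_m = 195.7710 − y_svg.

Shape 1 is a closed polygon drawn with `<path>`. Its stroke #0000ff means cut at S943, F845. After flipping Y the toolpath is (253.8536,31.7126) → (63.4138,38.8188) → (39.9083,181.2567) → (260.9012,65.1712) → (104.4183,42.8633) → (206.1427,79.0785) → (253.8536,31.7126), returning to the start.

Shape 2 is a quadratic bezier drawn with `<path>`. Its stroke #0000ff means cut at S943, F845. After flipping Y the toolpath is (107.9857,160.8841) → (96.9718,165.8488) → (88.9568,167.1062) → (83.9408,164.6563) → (81.9236,158.4991) → (82.9054,148.6345) → (86.8860,135.0627).

G21
G90
G00 X253.8536 Y31.7126
M3 S943
G1 X63.4138 Y38.8188 F845
G1 X39.9083 Y181.2567
G1 X260.9012 Y65.1712
G1 X104.4183 Y42.8633
G1 X206.1427 Y79.0785
G1 X253.8536 Y31.7126
M5
G00 X107.9857 Y160.8841
M3 S943
G1 X96.9718 Y165.8488 F845
G1 X88.9568 Y167.1062
G1 X83.9408 Y164.6563
G1 X81.9236 Y158.4991
G1 X82.9054 Y148.6345
G1 X86.8860 Y135.0627
M5
G00 X0.0000 Y0.0000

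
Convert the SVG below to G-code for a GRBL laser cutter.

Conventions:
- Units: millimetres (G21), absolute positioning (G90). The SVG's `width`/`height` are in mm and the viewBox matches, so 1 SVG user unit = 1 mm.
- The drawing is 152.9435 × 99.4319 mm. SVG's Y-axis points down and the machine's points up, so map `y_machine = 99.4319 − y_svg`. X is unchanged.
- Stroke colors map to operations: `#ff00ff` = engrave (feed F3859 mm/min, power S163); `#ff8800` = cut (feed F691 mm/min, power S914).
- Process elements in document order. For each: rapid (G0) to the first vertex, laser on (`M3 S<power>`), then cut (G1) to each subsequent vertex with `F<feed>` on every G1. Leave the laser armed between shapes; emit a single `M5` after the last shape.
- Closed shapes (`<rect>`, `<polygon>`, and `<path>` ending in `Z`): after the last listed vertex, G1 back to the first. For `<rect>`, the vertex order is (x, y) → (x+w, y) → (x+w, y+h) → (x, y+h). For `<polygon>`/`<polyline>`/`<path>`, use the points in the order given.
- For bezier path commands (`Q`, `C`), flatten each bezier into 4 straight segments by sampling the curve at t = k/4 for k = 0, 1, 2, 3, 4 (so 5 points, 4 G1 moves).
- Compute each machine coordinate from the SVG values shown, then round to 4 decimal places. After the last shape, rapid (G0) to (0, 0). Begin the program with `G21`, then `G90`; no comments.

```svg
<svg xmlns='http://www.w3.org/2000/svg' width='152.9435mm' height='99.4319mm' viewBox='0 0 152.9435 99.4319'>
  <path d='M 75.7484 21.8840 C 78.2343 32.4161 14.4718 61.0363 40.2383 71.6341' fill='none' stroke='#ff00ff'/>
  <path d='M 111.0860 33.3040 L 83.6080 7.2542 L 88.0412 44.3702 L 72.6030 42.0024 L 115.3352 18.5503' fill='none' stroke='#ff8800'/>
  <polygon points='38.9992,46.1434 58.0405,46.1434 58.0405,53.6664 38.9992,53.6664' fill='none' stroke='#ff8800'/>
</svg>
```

G21
G90
G0 X75.7484 Y77.5479
M3 S163
G1 X67.6253 Y66.8215 F3859
G1 X49.2631 Y52.6975 F3859
G1 X35.2661 Y38.5611 F3859
G1 X40.2383 Y27.7978 F3859
G0 X111.0860 Y66.1279
M3 S914
G1 X83.6080 Y92.1777 F691
G1 X88.0412 Y55.0617 F691
G1 X72.6030 Y57.4295 F691
G1 X115.3352 Y80.8816 F691
G0 X38.9992 Y53.2885
M3 S914
G1 X58.0405 Y53.2885 F691
G1 X58.0405 Y45.7655 F691
G1 X38.9992 Y45.7655 F691
G1 X38.9992 Y53.2885 F691
M5
G0 X0.0000 Y0.0000

1 u = 1 mm; y_m = 99.4319 − y.

[1] `<path>` cubic bezier, #ff00ff→engrave S163 F3859: (75.7484,77.5479) → (67.6253,66.8215) → (49.2631,52.6975) → (35.2661,38.5611) → (40.2383,27.7978)

[2] `<path>` open polyline, #ff8800→cut S914 F691: (111.0860,66.1279) → (83.6080,92.1777) → (88.0412,55.0617) → (72.6030,57.4295) → (115.3352,80.8816)

[3] `<polygon>` rectangle, #ff8800→cut S914 F691: (38.9992,53.2885) → (58.0405,53.2885) → (58.0405,45.7655) → (38.9992,45.7655) → (38.9992,53.2885) (closed)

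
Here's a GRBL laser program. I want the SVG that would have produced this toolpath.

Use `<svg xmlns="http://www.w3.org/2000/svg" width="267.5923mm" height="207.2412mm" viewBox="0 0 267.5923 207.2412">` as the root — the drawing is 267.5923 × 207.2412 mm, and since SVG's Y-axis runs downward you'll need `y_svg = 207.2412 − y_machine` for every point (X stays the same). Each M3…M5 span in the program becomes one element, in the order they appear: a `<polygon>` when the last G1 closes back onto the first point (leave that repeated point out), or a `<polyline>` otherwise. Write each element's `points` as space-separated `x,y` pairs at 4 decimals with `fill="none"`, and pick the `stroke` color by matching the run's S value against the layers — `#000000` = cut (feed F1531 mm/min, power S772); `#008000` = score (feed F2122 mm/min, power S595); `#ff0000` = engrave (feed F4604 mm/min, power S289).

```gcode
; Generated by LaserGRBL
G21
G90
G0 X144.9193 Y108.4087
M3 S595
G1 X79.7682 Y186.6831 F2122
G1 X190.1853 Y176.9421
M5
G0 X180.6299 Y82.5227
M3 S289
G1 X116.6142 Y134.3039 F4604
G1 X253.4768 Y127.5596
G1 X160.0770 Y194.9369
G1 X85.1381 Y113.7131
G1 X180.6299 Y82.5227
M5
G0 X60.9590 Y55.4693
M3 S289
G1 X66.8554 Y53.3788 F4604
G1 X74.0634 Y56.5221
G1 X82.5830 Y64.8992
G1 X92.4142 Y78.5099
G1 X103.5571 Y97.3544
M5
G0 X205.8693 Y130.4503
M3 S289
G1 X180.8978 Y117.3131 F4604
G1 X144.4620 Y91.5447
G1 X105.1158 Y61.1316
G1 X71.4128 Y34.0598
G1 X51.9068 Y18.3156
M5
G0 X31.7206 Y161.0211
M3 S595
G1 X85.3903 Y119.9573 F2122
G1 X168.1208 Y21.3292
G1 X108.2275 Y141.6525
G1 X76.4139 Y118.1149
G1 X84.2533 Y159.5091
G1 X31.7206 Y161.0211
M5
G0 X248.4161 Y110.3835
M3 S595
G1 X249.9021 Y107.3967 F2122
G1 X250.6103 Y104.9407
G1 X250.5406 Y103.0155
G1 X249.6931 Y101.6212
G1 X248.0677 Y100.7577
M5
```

<svg xmlns="http://www.w3.org/2000/svg" width="267.5923mm" height="207.2412mm" viewBox="0 0 267.5923 207.2412">
  <polyline points="144.9193,98.8325 79.7682,20.5581 190.1853,30.2991" fill="none" stroke="#008000"/>
  <polygon points="180.6299,124.7185 116.6142,72.9373 253.4768,79.6816 160.0770,12.3043 85.1381,93.5281" fill="none" stroke="#ff0000"/>
  <polyline points="60.9590,151.7719 66.8554,153.8624 74.0634,150.7191 82.5830,142.3420 92.4142,128.7313 103.5571,109.8868" fill="none" stroke="#ff0000"/>
  <polyline points="205.8693,76.7909 180.8978,89.9281 144.4620,115.6965 105.1158,146.1096 71.4128,173.1814 51.9068,188.9256" fill="none" stroke="#ff0000"/>
  <polygon points="31.7206,46.2201 85.3903,87.2839 168.1208,185.9120 108.2275,65.5887 76.4139,89.1263 84.2533,47.7321" fill="none" stroke="#008000"/>
  <polyline points="248.4161,96.8577 249.9021,99.8445 250.6103,102.3005 250.5406,104.2257 249.6931,105.6200 248.0677,106.4835" fill="none" stroke="#008000"/>
</svg>

y_svg = 207.2412 − y_m.

[1] S595→`#008000` (score); open run; points: 144.9193,98.8325 79.7682,20.5581 190.1853,30.2991

[2] S289→`#ff0000` (engrave); closed run; points: 180.6299,124.7185 116.6142,72.9373 253.4768,79.6816 160.0770,12.3043 85.1381,93.5281

[3] S289→`#ff0000` (engrave); open run; points: 60.9590,151.7719 66.8554,153.8624 74.0634,150.7191 82.5830,142.3420 92.4142,128.7313 103.5571,109.8868

[4] S289→`#ff0000` (engrave); open run; points: 205.8693,76.7909 180.8978,89.9281 144.4620,115.6965 105.1158,146.1096 71.4128,173.1814 51.9068,188.9256

[5] S595→`#008000` (score); closed run; points: 31.7206,46.2201 85.3903,87.2839 168.1208,185.9120 108.2275,65.5887 76.4139,89.1263 84.2533,47.7321

[6] S595→`#008000` (score); open run; points: 248.4161,96.8577 249.9021,99.8445 250.6103,102.3005 250.5406,104.2257 249.6931,105.6200 248.0677,106.4835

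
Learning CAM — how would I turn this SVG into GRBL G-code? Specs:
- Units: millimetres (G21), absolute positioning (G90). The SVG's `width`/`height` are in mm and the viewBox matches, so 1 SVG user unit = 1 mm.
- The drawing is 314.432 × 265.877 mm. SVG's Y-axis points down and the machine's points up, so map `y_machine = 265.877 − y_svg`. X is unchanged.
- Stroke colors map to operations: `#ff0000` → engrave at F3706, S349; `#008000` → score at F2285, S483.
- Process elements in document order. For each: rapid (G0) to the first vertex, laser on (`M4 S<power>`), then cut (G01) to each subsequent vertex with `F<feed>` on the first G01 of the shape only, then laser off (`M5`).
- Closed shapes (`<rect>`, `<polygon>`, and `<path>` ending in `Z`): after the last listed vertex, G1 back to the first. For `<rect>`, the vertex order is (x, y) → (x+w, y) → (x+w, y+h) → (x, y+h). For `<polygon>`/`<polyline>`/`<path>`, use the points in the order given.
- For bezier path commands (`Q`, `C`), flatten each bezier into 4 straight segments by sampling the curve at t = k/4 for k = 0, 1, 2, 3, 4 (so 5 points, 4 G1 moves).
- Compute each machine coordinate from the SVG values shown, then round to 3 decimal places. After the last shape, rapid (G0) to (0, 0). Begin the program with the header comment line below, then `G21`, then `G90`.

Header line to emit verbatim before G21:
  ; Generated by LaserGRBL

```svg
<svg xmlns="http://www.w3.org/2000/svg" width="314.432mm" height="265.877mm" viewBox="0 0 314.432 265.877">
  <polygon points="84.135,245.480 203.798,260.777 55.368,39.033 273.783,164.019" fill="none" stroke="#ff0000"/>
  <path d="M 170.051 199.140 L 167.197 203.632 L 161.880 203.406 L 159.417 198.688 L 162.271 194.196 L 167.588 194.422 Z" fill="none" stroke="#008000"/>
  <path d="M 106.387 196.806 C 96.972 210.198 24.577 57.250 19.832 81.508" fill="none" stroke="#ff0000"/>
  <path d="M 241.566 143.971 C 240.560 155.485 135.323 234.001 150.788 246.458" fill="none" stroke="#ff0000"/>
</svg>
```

; Generated by LaserGRBL
G21
G90
G0 X84.135 Y20.397
M4 S349
G01 X203.798 Y5.100 F3706
G01 X55.368 Y226.844
G01 X273.783 Y101.858
G01 X84.135 Y20.397
M5
G0 X170.051 Y66.737
M4 S483
G01 X167.197 Y62.245 F2285
G01 X161.880 Y62.471
G01 X159.417 Y67.189
G01 X162.271 Y71.681
G01 X167.588 Y71.455
G01 X170.051 Y66.737
M5
G0 X106.387 Y69.071
M4 S349
G01 X89.558 Y84.848 F3706
G01 X61.358 Y130.795
G01 X34.034 Y174.704
G01 X19.832 Y184.369
M5
G0 X241.566 Y121.906
M4 S349
G01 X224.783 Y102.787 F3706
G01 X190.000 Y71.016
G01 X158.306 Y39.069
G01 X150.788 Y19.419
M5
G0 X0.000 Y0.000

viewBox `0 0 314.432 265.877` with mm width/height → 1 unit = 1 mm. Flip: y_m = 265.877 − y_svg.

**Shape 1** — `<polygon>` closed polygon, stroke `#ff0000` → engrave (S349, F3706). Machine vertices: (84.135,20.397) → (203.798,5.100) → (55.368,226.844) → (273.783,101.858) → (84.135,20.397). Closed: final G1 returns to the first vertex.

**Shape 2** — `<path>` regular polygon, stroke `#008000` → score (S483, F2285). Machine vertices: (170.051,66.737) → (167.197,62.245) → (161.880,62.471) → (159.417,67.189) → (162.271,71.681) → (167.588,71.455) → (170.051,66.737). Closed: final G1 returns to the first vertex.

**Shape 3** — `<path>` cubic bezier, stroke `#ff0000` → engrave (S349, F3706). Control points (SVG): P0=(106.387,196.806), P1=(96.972,210.198), P2=(24.577,57.250), P3=(19.832,81.508); sampled at t=k/4. Machine vertices: (106.387,69.071) → (89.558,84.848) → (61.358,130.795) → (34.034,174.704) → (19.832,184.369). Open path.

**Shape 4** — `<path>` cubic bezier, stroke `#ff0000` → engrave (S349, F3706). Control points (SVG): P0=(241.566,143.971), P1=(240.560,155.485), P2=(135.323,234.001), P3=(150.788,246.458); sampled at t=k/4. Machine vertices: (241.566,121.906) → (224.783,102.787) → (190.000,71.016) → (158.306,39.069) → (150.788,19.419). Open path.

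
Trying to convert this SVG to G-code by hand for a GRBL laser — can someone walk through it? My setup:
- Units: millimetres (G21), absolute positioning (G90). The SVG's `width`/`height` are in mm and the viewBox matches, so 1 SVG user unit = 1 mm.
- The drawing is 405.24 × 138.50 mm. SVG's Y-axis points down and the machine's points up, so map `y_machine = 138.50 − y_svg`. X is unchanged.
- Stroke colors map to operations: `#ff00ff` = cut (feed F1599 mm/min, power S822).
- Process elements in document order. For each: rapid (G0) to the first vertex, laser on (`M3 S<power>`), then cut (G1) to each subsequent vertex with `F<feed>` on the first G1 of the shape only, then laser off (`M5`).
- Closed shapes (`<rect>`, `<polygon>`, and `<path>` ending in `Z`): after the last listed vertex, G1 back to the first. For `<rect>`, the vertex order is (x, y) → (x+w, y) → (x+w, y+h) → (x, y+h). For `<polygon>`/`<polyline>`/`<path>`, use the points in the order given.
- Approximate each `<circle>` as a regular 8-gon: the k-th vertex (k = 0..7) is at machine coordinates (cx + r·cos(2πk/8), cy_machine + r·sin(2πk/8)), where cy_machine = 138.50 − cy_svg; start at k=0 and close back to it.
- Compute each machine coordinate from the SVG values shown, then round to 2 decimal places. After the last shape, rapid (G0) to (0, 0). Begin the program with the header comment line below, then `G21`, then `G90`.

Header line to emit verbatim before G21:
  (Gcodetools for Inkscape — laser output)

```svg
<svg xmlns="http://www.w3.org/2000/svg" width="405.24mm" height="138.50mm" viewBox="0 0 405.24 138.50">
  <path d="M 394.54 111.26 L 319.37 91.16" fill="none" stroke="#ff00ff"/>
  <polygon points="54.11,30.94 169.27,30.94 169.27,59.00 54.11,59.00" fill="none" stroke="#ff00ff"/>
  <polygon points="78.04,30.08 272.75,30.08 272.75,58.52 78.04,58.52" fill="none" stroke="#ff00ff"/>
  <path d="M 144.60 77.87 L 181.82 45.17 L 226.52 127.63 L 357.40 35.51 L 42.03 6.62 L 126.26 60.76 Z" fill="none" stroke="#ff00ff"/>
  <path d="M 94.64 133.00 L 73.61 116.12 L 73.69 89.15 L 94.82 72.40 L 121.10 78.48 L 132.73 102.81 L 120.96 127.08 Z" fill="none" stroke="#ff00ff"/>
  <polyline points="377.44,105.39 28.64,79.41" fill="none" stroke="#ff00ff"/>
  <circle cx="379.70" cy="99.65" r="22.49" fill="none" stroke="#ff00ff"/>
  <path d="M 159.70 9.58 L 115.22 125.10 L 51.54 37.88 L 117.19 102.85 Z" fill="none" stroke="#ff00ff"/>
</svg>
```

1 u = 1 mm; y_m = 138.50 − y.

[1] `<path>` line segment, #ff00ff→cut S822 F1599: (394.54,27.24) → (319.37,47.34)

[2] `<polygon>` rectangle, #ff00ff→cut S822 F1599: (54.11,107.56) → (169.27,107.56) → (169.27,79.50) → (54.11,79.50) → (54.11,107.56) (closed)

[3] `<polygon>` rectangle, #ff00ff→cut S822 F1599: (78.04,108.42) → (272.75,108.42) → (272.75,79.98) → (78.04,79.98) → (78.04,108.42) (closed)

[4] `<path>` closed polygon, #ff00ff→cut S822 F1599: (144.60,60.63) → (181.82,93.33) → (226.52,10.87) → (357.40,102.99) → (42.03,131.88) → (126.26,77.74) → (144.60,60.63) (closed)

[5] `<path>` regular polygon, #ff00ff→cut S822 F1599: (94.64,5.50) → (73.61,22.38) → (73.69,49.35) → (94.82,66.10) → (121.10,60.02) → (132.73,35.69) → (120.96,11.42) → (94.64,5.50) (closed)

[6] `<polyline>` line segment, #ff00ff→cut S822 F1599: (377.44,33.11) → (28.64,59.09)

[7] `<circle>` circle, #ff00ff→cut S822 F1599: (402.19,38.85) → (395.60,54.75) → (379.70,61.34) → (363.80,54.75) → (357.21,38.85) → (363.80,22.95) → (379.70,16.36) → (395.60,22.95) → (402.19,38.85) (closed)

[8] `<path>` closed polygon, #ff00ff→cut S822 F1599: (159.70,128.92) → (115.22,13.40) → (51.54,100.62) → (117.19,35.65) → (159.70,128.92) (closed)

(Gcodetools for Inkscape — laser output)
G21
G90
G0 X394.54 Y27.24
M3 S822
G1 X319.37 Y47.34 F1599
M5
G0 X54.11 Y107.56
M3 S822
G1 X169.27 Y107.56 F1599
G1 X169.27 Y79.50
G1 X54.11 Y79.50
G1 X54.11 Y107.56
M5
G0 X78.04 Y108.42
M3 S822
G1 X272.75 Y108.42 F1599
G1 X272.75 Y79.98
G1 X78.04 Y79.98
G1 X78.04 Y108.42
M5
G0 X144.60 Y60.63
M3 S822
G1 X181.82 Y93.33 F1599
G1 X226.52 Y10.87
G1 X357.40 Y102.99
G1 X42.03 Y131.88
G1 X126.26 Y77.74
G1 X144.60 Y60.63
M5
G0 X94.64 Y5.50
M3 S822
G1 X73.61 Y22.38 F1599
G1 X73.69 Y49.35
G1 X94.82 Y66.10
G1 X121.10 Y60.02
G1 X132.73 Y35.69
G1 X120.96 Y11.42
G1 X94.64 Y5.50
M5
G0 X377.44 Y33.11
M3 S822
G1 X28.64 Y59.09 F1599
M5
G0 X402.19 Y38.85
M3 S822
G1 X395.60 Y54.75 F1599
G1 X379.70 Y61.34
G1 X363.80 Y54.75
G1 X357.21 Y38.85
G1 X363.80 Y22.95
G1 X379.70 Y16.36
G1 X395.60 Y22.95
G1 X402.19 Y38.85
M5
G0 X159.70 Y128.92
M3 S822
G1 X115.22 Y13.40 F1599
G1 X51.54 Y100.62
G1 X117.19 Y35.65
G1 X159.70 Y128.92
M5
G0 X0.00 Y0.00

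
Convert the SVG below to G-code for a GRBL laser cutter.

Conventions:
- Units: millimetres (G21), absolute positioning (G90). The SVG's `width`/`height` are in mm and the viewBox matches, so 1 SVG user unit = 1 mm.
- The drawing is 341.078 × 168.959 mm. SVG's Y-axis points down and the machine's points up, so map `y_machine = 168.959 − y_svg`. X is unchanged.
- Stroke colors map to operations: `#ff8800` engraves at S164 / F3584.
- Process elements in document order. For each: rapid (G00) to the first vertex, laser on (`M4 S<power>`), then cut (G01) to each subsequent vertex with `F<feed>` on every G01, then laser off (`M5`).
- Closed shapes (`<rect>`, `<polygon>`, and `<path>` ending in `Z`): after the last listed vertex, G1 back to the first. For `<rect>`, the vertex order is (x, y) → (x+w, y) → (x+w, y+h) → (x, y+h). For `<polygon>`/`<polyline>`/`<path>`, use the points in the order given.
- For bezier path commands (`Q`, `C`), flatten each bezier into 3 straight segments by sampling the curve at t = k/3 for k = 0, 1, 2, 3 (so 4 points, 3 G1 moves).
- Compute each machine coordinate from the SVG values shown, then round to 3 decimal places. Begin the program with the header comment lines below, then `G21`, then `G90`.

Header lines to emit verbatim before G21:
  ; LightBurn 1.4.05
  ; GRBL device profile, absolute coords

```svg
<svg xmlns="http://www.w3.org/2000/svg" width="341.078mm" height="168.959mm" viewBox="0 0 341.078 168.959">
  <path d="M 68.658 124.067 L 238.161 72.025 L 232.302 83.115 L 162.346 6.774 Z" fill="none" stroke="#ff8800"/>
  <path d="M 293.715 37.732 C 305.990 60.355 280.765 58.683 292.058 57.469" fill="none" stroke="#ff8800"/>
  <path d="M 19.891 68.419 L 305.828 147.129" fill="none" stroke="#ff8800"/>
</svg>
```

; LightBurn 1.4.05
; GRBL device profile, absolute coords
G21
G90
G00 X68.658 Y44.892
M4 S164
G01 X238.161 Y96.934 F3584
G01 X232.302 Y85.844 F3584
G01 X162.346 Y162.185 F3584
G01 X68.658 Y44.892 F3584
M5
G00 X293.715 Y131.227
M4 S164
G01 X296.231 Y115.786 F3584
G01 X290.196 Y111.040 F3584
G01 X292.058 Y111.490 F3584
M5
G00 X19.891 Y100.540
M4 S164
G01 X305.828 Y21.830 F3584
M5

viewBox `0 0 341.078 168.959` with mm width/height → 1 unit = 1 mm. Flip: y_m = 168.959 − y_svg.

**Shape 1** — `<path>` closed polygon, stroke `#ff8800` → engrave (S164, F3584). Machine vertices: (68.658,44.892) → (238.161,96.934) → (232.302,85.844) → (162.346,162.185) → (68.658,44.892). Closed: final G1 returns to the first vertex.

**Shape 2** — `<path>` cubic bezier, stroke `#ff8800` → engrave (S164, F3584). Control points (SVG): P0=(293.715,37.732), P1=(305.990,60.355), P2=(280.765,58.683), P3=(292.058,57.469); sampled at t=k/3. Machine vertices: (293.715,131.227) → (296.231,115.786) → (290.196,111.040) → (292.058,111.490). Open path.

**Shape 3** — `<path>` line segment, stroke `#ff8800` → engrave (S164, F3584). Machine vertices: (19.891,100.540) → (305.828,21.830). Open path.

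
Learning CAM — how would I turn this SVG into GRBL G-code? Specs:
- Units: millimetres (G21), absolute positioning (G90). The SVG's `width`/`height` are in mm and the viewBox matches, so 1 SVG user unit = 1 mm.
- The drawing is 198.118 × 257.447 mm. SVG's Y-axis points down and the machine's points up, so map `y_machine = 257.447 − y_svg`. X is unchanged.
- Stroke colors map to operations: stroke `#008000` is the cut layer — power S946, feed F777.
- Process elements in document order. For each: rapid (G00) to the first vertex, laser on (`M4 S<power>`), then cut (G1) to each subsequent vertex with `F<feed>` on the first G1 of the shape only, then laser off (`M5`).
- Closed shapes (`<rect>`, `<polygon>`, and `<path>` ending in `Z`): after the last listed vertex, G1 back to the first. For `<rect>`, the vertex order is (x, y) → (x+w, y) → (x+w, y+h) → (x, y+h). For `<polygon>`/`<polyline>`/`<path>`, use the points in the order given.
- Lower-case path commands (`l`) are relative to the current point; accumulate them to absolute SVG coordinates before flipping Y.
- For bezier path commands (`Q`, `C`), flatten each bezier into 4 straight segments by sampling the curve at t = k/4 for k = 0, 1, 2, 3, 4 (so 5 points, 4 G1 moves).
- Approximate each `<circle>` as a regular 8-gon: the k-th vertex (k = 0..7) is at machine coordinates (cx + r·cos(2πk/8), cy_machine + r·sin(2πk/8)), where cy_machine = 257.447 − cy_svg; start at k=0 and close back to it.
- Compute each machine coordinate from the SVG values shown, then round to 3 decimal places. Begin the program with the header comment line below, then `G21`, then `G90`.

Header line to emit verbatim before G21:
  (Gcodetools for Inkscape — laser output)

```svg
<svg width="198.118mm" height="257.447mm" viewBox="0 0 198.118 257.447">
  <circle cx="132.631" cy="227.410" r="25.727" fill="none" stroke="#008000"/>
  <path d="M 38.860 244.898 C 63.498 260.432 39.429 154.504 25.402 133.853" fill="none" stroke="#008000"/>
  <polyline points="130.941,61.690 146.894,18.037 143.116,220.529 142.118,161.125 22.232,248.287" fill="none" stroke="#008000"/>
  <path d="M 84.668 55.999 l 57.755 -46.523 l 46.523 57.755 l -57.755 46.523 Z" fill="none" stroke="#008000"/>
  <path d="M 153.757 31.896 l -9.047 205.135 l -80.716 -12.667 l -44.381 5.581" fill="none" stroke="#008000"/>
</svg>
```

(Gcodetools for Inkscape — laser output)
G21
G90
G00 X158.358 Y30.037
M4 S946
G1 X150.823 Y48.229 F777
G1 X132.631 Y55.764
G1 X114.439 Y48.229
G1 X106.904 Y30.037
G1 X114.439 Y11.845
G1 X132.631 Y4.310
G1 X150.823 Y11.845
G1 X158.358 Y30.037
M5
G00 X38.860 Y12.549
M4 S946
G1 X49.124 Y20.442 F777
G1 X46.630 Y54.502
G1 X36.887 Y95.347
G1 X25.402 Y123.594
M5
G00 X130.941 Y195.757
M4 S946
G1 X146.894 Y239.410 F777
G1 X143.116 Y36.918
G1 X142.118 Y96.322
G1 X22.232 Y9.160
M5
G00 X84.668 Y201.448
M4 S946
G1 X142.423 Y247.971 F777
G1 X188.946 Y190.216
G1 X131.191 Y143.693
G1 X84.668 Y201.448
M5
G00 X153.757 Y225.551
M4 S946
G1 X144.710 Y20.416 F777
G1 X63.994 Y33.083
G1 X19.613 Y27.502
M5

viewBox `0 0 198.118 257.447` with mm width/height → 1 unit = 1 mm. Flip: y_m = 257.447 − y_svg.

**Shape 1** — `<circle>` circle, stroke `#008000` → cut (S946, F777). Machine vertices: (158.358,30.037) → (150.823,48.229) → (132.631,55.764) → (114.439,48.229) → (106.904,30.037) → (114.439,11.845) → (132.631,4.310) → (150.823,11.845) → (158.358,30.037). Closed: final G1 returns to the first vertex.

**Shape 2** — `<path>` cubic bezier, stroke `#008000` → cut (S946, F777). Control points (SVG): P0=(38.860,244.898), P1=(63.498,260.432), P2=(39.429,154.504), P3=(25.402,133.853); sampled at t=k/4. Machine vertices: (38.860,12.549) → (49.124,20.442) → (46.630,54.502) → (36.887,95.347) → (25.402,123.594). Open path.

**Shape 3** — `<polyline>` open polyline, stroke `#008000` → cut (S946, F777). Machine vertices: (130.941,195.757) → (146.894,239.410) → (143.116,36.918) → (142.118,96.322) → (22.232,9.160). Open path.

**Shape 4** — `<path>` regular polygon, stroke `#008000` → cut (S946, F777). Machine vertices: (84.668,201.448) → (142.423,247.971) → (188.946,190.216) → (131.191,143.693) → (84.668,201.448). Closed: final G1 returns to the first vertex.

**Shape 5** — `<path>` open polyline, stroke `#008000` → cut (S946, F777). Machine vertices: (153.757,225.551) → (144.710,20.416) → (63.994,33.083) → (19.613,27.502). Open path.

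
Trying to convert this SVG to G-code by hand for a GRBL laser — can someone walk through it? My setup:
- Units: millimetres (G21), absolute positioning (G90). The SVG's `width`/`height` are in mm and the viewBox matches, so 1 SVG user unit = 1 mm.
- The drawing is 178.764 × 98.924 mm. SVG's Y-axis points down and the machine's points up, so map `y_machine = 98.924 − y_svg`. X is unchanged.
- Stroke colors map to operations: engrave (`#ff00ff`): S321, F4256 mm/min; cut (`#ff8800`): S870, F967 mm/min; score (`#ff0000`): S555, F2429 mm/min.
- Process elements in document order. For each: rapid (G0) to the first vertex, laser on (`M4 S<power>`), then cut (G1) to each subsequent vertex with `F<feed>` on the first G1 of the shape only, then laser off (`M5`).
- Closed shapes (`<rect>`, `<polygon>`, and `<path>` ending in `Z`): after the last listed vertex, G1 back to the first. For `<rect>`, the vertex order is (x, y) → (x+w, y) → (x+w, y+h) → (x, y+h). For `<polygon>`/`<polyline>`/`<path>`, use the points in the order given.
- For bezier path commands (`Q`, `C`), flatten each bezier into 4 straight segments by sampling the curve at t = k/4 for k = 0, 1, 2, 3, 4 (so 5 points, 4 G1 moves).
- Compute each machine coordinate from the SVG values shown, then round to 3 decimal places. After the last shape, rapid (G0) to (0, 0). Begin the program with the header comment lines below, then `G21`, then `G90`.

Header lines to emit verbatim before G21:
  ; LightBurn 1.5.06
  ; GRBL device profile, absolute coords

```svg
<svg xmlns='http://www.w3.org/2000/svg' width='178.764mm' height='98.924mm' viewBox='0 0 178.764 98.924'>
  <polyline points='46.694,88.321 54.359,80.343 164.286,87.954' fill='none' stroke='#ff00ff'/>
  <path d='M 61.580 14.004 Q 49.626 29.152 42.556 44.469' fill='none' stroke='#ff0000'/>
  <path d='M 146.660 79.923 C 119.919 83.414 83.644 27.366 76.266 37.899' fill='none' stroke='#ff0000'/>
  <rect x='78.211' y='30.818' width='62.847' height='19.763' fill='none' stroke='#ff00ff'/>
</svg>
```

; LightBurn 1.5.06
; GRBL device profile, absolute coords
G21
G90
G0 X46.694 Y10.603
M4 S321
G1 X54.359 Y18.581 F4256
G1 X164.286 Y10.970
M5
G0 X61.580 Y84.920
M4 S555
G1 X55.908 Y77.335 F2429
G1 X50.847 Y69.730
G1 X46.396 Y62.103
G1 X42.556 Y54.455
M5
G0 X146.660 Y19.001
M4 S555
G1 X125.417 Y25.576 F2429
G1 X104.202 Y42.654
G1 X86.617 Y58.411
G1 X76.266 Y61.025
M5
G0 X78.211 Y68.106
M4 S321
G1 X141.058 Y68.106 F4256
G1 X141.058 Y48.343
G1 X78.211 Y48.343
G1 X78.211 Y68.106
M5
G0 X0.000 Y0.000

Since the viewBox matches the mm dimensions, user units are millimetres directly. The only transform is the Y-flip y_m = 98.924 − y_svg.

Shape 1 is a open polyline drawn with `<polyline>`. Its stroke #ff00ff means engrave at S321, F4256. After flipping Y the toolpath is (46.694,10.603) → (54.359,18.581) → (164.286,10.970).

Shape 2 is a quadratic bezier drawn with `<path>`. Its stroke #ff0000 means score at S555, F2429. After flipping Y the toolpath is (61.580,84.920) → (55.908,77.335) → (50.847,69.730) → (46.396,62.103) → (42.556,54.455).

Shape 3 is a cubic bezier drawn with `<path>`. Its stroke #ff0000 means score at S555, F2429. After flipping Y the toolpath is (146.660,19.001) → (125.417,25.576) → (104.202,42.654) → (86.617,58.411) → (76.266,61.025).

Shape 4 is a rectangle drawn with `<rect>`. Its stroke #ff00ff means engrave at S321, F4256. After flipping Y the toolpath is (78.211,68.106) → (141.058,68.106) → (141.058,48.343) → (78.211,48.343) → (78.211,68.106), returning to the start.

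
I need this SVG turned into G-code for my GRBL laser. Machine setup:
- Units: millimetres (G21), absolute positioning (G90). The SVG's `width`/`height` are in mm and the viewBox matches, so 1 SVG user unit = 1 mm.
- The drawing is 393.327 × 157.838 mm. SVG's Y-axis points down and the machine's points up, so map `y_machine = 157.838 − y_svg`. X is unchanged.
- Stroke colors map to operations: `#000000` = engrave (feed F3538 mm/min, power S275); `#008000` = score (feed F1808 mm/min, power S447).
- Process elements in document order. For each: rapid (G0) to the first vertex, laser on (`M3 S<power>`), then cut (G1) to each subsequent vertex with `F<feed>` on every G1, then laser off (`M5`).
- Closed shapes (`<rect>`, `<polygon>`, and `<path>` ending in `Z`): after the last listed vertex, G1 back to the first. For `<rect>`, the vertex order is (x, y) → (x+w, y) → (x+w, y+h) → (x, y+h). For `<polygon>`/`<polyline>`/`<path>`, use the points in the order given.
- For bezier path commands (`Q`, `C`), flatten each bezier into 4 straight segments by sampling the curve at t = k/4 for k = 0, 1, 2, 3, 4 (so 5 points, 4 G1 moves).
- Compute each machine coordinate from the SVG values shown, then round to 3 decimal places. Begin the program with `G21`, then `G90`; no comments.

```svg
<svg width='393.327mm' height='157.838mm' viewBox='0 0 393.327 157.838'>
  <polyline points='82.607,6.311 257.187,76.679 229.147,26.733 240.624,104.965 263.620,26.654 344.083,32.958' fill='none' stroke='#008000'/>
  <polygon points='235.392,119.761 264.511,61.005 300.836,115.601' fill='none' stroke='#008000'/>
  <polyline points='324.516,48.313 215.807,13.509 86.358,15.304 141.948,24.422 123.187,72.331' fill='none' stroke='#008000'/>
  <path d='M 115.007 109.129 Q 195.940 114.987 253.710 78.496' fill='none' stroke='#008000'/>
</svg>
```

G21
G90
G0 X82.607 Y151.527
M3 S447
G1 X257.187 Y81.159 F1808
G1 X229.147 Y131.105 F1808
G1 X240.624 Y52.873 F1808
G1 X263.620 Y131.184 F1808
G1 X344.083 Y124.880 F1808
M5
G0 X235.392 Y38.077
M3 S447
G1 X264.511 Y96.833 F1808
G1 X300.836 Y42.237 F1808
G1 X235.392 Y38.077 F1808
M5
G0 X324.516 Y109.525
M3 S447
G1 X215.807 Y144.329 F1808
G1 X86.358 Y142.534 F1808
G1 X141.948 Y133.416 F1808
G1 X123.187 Y85.507 F1808
M5
G0 X115.007 Y48.709
M3 S447
G1 X154.026 Y48.427 F1808
G1 X190.149 Y53.438 F1808
G1 X223.377 Y63.743 F1808
G1 X253.710 Y79.342 F1808
M5

1 u = 1 mm; y_m = 157.838 − y.

[1] `<polyline>` open polyline, #008000→score S447 F1808: (82.607,151.527) → (257.187,81.159) → (229.147,131.105) → (240.624,52.873) → (263.620,131.184) → (344.083,124.880)

[2] `<polygon>` regular polygon, #008000→score S447 F1808: (235.392,38.077) → (264.511,96.833) → (300.836,42.237) → (235.392,38.077) (closed)

[3] `<polyline>` open polyline, #008000→score S447 F1808: (324.516,109.525) → (215.807,144.329) → (86.358,142.534) → (141.948,133.416) → (123.187,85.507)

[4] `<path>` quadratic bezier, #008000→score S447 F1808: (115.007,48.709) → (154.026,48.427) → (190.149,53.438) → (223.377,63.743) → (253.710,79.342)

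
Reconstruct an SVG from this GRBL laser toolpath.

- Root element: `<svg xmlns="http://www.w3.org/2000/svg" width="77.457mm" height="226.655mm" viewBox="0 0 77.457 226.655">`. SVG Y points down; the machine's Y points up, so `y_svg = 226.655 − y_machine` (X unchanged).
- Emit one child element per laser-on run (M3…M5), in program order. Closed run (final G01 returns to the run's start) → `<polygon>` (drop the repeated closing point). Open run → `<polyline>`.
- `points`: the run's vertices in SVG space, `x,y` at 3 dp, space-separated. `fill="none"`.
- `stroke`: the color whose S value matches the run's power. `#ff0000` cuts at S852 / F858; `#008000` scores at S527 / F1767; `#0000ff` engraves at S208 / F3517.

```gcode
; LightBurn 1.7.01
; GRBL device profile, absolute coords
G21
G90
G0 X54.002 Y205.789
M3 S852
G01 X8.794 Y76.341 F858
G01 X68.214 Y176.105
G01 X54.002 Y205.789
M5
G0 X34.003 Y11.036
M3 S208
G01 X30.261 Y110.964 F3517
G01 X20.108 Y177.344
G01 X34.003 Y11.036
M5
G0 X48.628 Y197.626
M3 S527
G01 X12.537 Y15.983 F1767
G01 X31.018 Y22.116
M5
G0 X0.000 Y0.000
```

Each laser-on run becomes one SVG element. Flip Y back into SVG space with y_svg = 226.655 − y_machine.

Run 1: the run's S852 means `#ff0000` (cut). The run returns to its start, so emit a `<polygon>` with points (Y-flipped): 54.002,20.866 8.794,150.314 68.214,50.550.

Run 2: power S208 maps to stroke `#0000ff` (engrave). The run returns to its start, so emit a `<polygon>` with points (Y-flipped): 34.003,215.619 30.261,115.691 20.108,49.311.

Run 3: power S527 maps to stroke `#008000` (score). The run is open, so emit a `<polyline>` with points (Y-flipped): 48.628,29.029 12.537,210.672 31.018,204.539.

<svg xmlns="http://www.w3.org/2000/svg" width="77.457mm" height="226.655mm" viewBox="0 0 77.457 226.655">
  <polygon points="54.002,20.866 8.794,150.314 68.214,50.550" fill="none" stroke="#ff0000"/>
  <polygon points="34.003,215.619 30.261,115.691 20.108,49.311" fill="none" stroke="#0000ff"/>
  <polyline points="48.628,29.029 12.537,210.672 31.018,204.539" fill="none" stroke="#008000"/>
</svg>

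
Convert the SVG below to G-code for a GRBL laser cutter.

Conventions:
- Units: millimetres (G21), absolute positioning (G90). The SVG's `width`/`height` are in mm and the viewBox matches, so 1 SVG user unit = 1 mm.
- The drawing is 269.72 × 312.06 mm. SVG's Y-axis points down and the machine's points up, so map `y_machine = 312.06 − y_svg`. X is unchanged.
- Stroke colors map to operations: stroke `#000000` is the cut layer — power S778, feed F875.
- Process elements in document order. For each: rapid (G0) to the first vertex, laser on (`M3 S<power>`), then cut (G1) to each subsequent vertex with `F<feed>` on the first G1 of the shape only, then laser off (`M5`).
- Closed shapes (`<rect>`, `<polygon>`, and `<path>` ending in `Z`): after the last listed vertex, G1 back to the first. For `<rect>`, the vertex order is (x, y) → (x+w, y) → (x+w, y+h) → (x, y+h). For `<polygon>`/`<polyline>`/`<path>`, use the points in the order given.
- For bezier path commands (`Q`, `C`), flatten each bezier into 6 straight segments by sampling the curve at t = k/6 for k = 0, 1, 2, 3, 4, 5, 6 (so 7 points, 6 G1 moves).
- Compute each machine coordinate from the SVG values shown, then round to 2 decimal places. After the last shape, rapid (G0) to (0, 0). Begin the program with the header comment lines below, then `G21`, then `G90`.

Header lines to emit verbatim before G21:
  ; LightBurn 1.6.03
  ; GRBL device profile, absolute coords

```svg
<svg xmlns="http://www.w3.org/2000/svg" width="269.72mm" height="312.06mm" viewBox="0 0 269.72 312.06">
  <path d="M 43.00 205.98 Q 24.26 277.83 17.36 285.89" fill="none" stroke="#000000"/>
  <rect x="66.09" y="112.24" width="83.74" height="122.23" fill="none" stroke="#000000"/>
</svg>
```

1 u = 1 mm; y_m = 312.06 − y.

[1] `<path>` quadratic bezier, #000000→cut S778 F875: (43.00,106.08) → (37.08,83.90) → (31.82,65.27) → (27.22,50.18) → (23.28,38.63) → (19.99,30.63) → (17.36,26.17)

[2] `<rect>` rectangle, #000000→cut S778 F875: (66.09,199.82) → (149.83,199.82) → (149.83,77.59) → (66.09,77.59) → (66.09,199.82) (closed)

; LightBurn 1.6.03
; GRBL device profile, absolute coords
G21
G90
G0 X43.00 Y106.08
M3 S778
G1 X37.08 Y83.90 F875
G1 X31.82 Y65.27
G1 X27.22 Y50.18
G1 X23.28 Y38.63
G1 X19.99 Y30.63
G1 X17.36 Y26.17
M5
G0 X66.09 Y199.82
M3 S778
G1 X149.83 Y199.82 F875
G1 X149.83 Y77.59
G1 X66.09 Y77.59
G1 X66.09 Y199.82
M5
G0 X0.00 Y0.00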